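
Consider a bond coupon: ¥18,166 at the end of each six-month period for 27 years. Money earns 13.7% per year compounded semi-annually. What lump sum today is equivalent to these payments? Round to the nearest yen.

¥257,788

This is an ordinary annuity: 54 payments of ¥18,166 at the end of each six-month period.
Periodic rate r = 0.137/2 per half-year; n is counted in half-years.
PV = PMT × [(1 − (1+r)^−n)/r] = 18,166 × [1 − (1+r)^−54] / r = ¥257,788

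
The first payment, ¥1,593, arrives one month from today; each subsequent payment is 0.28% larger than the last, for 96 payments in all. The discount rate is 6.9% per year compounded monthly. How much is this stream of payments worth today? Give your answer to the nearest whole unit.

¥132,690

Periodic rate r = 0.069/12 per month; n is counted in months.
Growing ordinary annuity: PV = PMT₁ × [1 − ((1+g)/(1+r))^n] / (r − g) = 1,593 × [1 − ((1+0.0028)/(1+r))^96] / (r − 0.0028) = ¥132,690.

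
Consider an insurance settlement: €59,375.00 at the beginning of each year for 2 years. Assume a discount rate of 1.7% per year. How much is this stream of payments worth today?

€117,757.50

This is an annuity due: 2 payments of €59,375.00 at the beginning of each year.
Periodic rate r = 0.017 per year.
PV = PMT × [(1 − (1+r)^−n)/r] × (1+r) = 59,375 × [1 − (1+r)^−2] / r × (1+r) = €117,757.50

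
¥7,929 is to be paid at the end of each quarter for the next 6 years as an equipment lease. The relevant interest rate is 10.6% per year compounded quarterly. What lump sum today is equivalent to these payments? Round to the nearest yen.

¥139,488

This is an ordinary annuity: 24 payments of ¥7,929 at the end of each quarter.
Periodic rate r = 0.106/4 per quarter; n is counted in quarters.
PV = PMT × [(1 − (1+r)^−n)/r] = 7,929 × [1 − (1+r)^−24] / r = ¥139,488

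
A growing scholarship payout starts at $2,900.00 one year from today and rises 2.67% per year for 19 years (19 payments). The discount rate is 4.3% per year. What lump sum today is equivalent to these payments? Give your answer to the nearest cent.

$46,016.72

Periodic rate r = 0.043 per year.
Growing ordinary annuity: PV = PMT₁ × [1 − ((1+g)/(1+r))^n] / (r − g) = 2,900 × [1 − ((1+0.0267)/(1+r))^19] / (r − 0.0267) = $46,016.72.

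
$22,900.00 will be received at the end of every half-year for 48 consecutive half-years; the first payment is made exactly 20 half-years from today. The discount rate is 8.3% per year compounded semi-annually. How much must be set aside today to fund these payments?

Ordinary annuity of 48 payments, first payment at period 20.
Periodic rate r = 0.083/2 per half-year; n is counted in half-years.
The ordinary-annuity PV formula values the stream one period before the first payment (period 19); discount that back 19 periods:
PV₀ = 22,900 × [1 − (1+r)^−48] / r × (1+r)^−19 = $218,643.95

$218,643.95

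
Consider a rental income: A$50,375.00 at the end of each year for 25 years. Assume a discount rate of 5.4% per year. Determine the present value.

This is an ordinary annuity: 25 payments of A$50,375.00 at the end of each year.
Periodic rate r = 0.054 per year.
PV = PMT × [(1 − (1+r)^−n)/r] = 50,375 × [1 − (1+r)^−25] / r = A$682,371.35

A$682,371.35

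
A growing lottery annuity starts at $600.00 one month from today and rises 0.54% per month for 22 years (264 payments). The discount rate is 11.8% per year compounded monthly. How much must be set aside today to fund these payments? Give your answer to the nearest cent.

$92,977.55

Periodic rate r = 0.118/12 per month; n is counted in months.
Growing ordinary annuity: PV = PMT₁ × [1 − ((1+g)/(1+r))^n] / (r − g) = 600 × [1 − ((1+0.0054)/(1+r))^264] / (r − 0.0054) = $92,977.55.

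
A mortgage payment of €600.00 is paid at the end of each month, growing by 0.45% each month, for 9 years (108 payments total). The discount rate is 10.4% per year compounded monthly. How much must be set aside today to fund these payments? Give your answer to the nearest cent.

€51,910.97

Periodic rate r = 0.104/12 per month; n is counted in months.
Growing ordinary annuity: PV = PMT₁ × [1 − ((1+g)/(1+r))^n] / (r − g) = 600 × [1 − ((1+0.0045)/(1+r))^108] / (r − 0.0045) = €51,910.97.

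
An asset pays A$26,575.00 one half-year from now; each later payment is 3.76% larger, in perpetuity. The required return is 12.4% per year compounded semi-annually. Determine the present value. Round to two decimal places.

A$1,089,139.34

Periodic rate r = 0.124/2 per half-year.
Growing perpetuity (Gordon): PV = PMT₁ / (r − g) = 26,575 / (r − 0.0376) = A$1,089,139.34.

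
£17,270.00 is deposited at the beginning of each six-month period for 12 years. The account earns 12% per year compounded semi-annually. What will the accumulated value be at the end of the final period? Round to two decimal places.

This is an annuity due: 24 deposits of £17,270.00 at the beginning of each six-month period.
Periodic rate r = 0.12/2 per half-year; n is counted in half-years.
FV = PMT × [((1+r)^n − 1)/r] × (1+r) = 17,270 × [(1+r)^24 − 1] / r × (1+r) = £930,240.12

£930,240.12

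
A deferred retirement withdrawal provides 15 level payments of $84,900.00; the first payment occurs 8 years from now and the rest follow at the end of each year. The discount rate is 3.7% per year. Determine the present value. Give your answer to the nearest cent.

Ordinary annuity of 15 payments, first payment at period 8.
Periodic rate r = 0.037 per year.
The ordinary-annuity PV formula values the stream one period before the first payment (period 7); discount that back 7 periods:
PV₀ = 84,900 × [1 − (1+r)^−15] / r × (1+r)^−7 = $747,575.24

$747,575.24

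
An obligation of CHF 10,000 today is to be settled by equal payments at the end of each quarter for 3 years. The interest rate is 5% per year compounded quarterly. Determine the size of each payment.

Level ordinary annuity; solve PV = PMT × [(1 − (1+r)^−n)/r] for PMT.
Periodic rate r = 0.05/4 per quarter; n is counted in quarters.
With n = 12: PMT = 10,000 / ([(1 − (1+r)^−n)/r]) = CHF 902.58

CHF 902.58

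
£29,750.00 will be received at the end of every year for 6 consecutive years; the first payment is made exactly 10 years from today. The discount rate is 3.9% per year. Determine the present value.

Ordinary annuity of 6 payments, first payment at period 10.
Periodic rate r = 0.039 per year.
The ordinary-annuity PV formula values the stream one period before the first payment (period 9); discount that back 9 periods:
PV₀ = 29,750 × [1 − (1+r)^−6] / r × (1+r)^−9 = £110,884.41

£110,884.41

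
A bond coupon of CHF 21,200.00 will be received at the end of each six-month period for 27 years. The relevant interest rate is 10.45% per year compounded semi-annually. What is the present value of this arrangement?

CHF 379,810.16

This is an ordinary annuity: 54 payments of CHF 21,200.00 at the end of each six-month period.
Periodic rate r = 0.1045/2 per half-year; n is counted in half-years.
PV = PMT × [(1 − (1+r)^−n)/r] = 21,200 × [1 − (1+r)^−54] / r = CHF 379,810.16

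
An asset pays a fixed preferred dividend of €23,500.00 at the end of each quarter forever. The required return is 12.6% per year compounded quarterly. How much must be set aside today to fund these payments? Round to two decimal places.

Periodic rate r = 0.126/4 per quarter.
Level perpetuity: PV = PMT / r = 23,500 / (0.126/4) = €746,031.75.

€746,031.75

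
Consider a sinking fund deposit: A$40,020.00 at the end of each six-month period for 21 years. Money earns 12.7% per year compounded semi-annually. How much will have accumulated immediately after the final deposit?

This is an ordinary annuity: 42 deposits of A$40,020.00 at the end of each six-month period.
Periodic rate r = 0.127/2 per half-year; n is counted in half-years.
FV = PMT × [((1+r)^n − 1)/r] = 40,020 × [(1+r)^42 − 1] / r = A$7,734,998.22

A$7,734,998.22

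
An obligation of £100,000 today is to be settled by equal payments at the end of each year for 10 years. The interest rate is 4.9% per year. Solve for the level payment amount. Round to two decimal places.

Level ordinary annuity; solve PV = PMT × [(1 − (1+r)^−n)/r] for PMT.
Periodic rate r = 0.049 per year.
With n = 10: PMT = 100,000 / ([(1 − (1+r)^−n)/r]) = £12,887.64

£12,887.64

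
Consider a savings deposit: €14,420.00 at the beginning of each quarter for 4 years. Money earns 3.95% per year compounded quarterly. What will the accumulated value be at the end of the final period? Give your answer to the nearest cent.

This is an annuity due: 16 deposits of €14,420.00 at the beginning of each quarter.
Periodic rate r = 0.0395/4 per quarter; n is counted in quarters.
FV = PMT × [((1+r)^n − 1)/r] × (1+r) = 14,420 × [(1+r)^16 − 1] / r × (1+r) = €251,076.17

€251,076.17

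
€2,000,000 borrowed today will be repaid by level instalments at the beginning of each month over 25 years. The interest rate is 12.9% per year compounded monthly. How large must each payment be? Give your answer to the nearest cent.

€22,167.94

Level annuity due; solve PV = PMT × [(1 − (1+r)^−n)/r] × (1+r) for PMT.
Periodic rate r = 0.129/12 per month; n is counted in months.
With n = 300: PMT = 2,000,000 / ([(1 − (1+r)^−n)/r] × (1+r)) = €22,167.94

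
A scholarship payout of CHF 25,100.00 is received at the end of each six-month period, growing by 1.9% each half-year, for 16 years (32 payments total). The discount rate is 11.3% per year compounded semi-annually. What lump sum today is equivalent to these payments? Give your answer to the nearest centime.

CHF 458,765.37

Periodic rate r = 0.113/2 per half-year; n is counted in half-years.
Growing ordinary annuity: PV = PMT₁ × [1 − ((1+g)/(1+r))^n] / (r − g) = 25,100 × [1 − ((1+0.019)/(1+r))^32] / (r − 0.019) = CHF 458,765.37.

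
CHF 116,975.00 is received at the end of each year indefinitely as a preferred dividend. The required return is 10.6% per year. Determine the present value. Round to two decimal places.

Periodic rate r = 0.106 per year.
Level perpetuity: PV = PMT / r = 116,975 / (0.106) = CHF 1,103,537.74.

CHF 1,103,537.74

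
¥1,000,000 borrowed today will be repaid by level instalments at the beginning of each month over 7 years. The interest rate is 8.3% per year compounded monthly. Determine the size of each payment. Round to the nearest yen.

¥15,628

Level annuity due; solve PV = PMT × [(1 − (1+r)^−n)/r] × (1+r) for PMT.
Periodic rate r = 0.083/12 per month; n is counted in months.
With n = 84: PMT = 1,000,000 / ([(1 − (1+r)^−n)/r] × (1+r)) = ¥15,628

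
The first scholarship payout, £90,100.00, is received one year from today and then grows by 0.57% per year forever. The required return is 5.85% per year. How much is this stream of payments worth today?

Periodic rate r = 0.0585 per year.
Growing perpetuity (Gordon): PV = PMT₁ / (r − g) = 90,100 / (r − 0.0057) = £1,706,439.39.

£1,706,439.39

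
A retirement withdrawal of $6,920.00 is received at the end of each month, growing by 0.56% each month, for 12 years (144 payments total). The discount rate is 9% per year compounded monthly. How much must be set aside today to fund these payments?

$866,851.41

Periodic rate r = 0.09/12 per month; n is counted in months.
Growing ordinary annuity: PV = PMT₁ × [1 − ((1+g)/(1+r))^n] / (r − g) = 6,920 × [1 − ((1+0.0056)/(1+r))^144] / (r − 0.0056) = $866,851.41.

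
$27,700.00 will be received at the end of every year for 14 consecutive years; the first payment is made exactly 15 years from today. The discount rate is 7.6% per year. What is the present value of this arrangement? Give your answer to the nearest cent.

$83,832.67

Ordinary annuity of 14 payments, first payment at period 15.
Periodic rate r = 0.076 per year.
The ordinary-annuity PV formula values the stream one period before the first payment (period 14); discount that back 14 periods:
PV₀ = 27,700 × [1 − (1+r)^−14] / r × (1+r)^−14 = $83,832.67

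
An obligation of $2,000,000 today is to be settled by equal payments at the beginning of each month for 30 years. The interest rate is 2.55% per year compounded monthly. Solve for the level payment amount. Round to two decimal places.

Level annuity due; solve PV = PMT × [(1 − (1+r)^−n)/r] × (1+r) for PMT.
Periodic rate r = 0.0255/12 per month; n is counted in months.
With n = 360: PMT = 2,000,000 / ([(1 − (1+r)^−n)/r] × (1+r)) = $7,937.64

$7,937.64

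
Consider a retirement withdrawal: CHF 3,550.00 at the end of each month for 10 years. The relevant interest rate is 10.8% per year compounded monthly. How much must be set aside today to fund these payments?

This is an ordinary annuity: 120 payments of CHF 3,550.00 at the end of each month.
Periodic rate r = 0.108/12 per month; n is counted in months.
PV = PMT × [(1 − (1+r)^−n)/r] = 3,550 × [1 − (1+r)^−120] / r = CHF 259,844.19

CHF 259,844.19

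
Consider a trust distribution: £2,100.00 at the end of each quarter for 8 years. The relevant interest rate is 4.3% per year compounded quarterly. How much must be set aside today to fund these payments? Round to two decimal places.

This is an ordinary annuity: 32 payments of £2,100.00 at the end of each quarter.
Periodic rate r = 0.043/4 per quarter; n is counted in quarters.
PV = PMT × [(1 − (1+r)^−n)/r] = 2,100 × [1 − (1+r)^−32] / r = £56,605.92

£56,605.92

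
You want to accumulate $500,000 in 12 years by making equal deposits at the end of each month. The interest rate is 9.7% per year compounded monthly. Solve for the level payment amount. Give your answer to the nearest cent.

$1,847.39

Level ordinary annuity; solve FV = PMT × [((1+r)^n − 1)/r] for PMT.
Periodic rate r = 0.097/12 per month; n is counted in months.
With n = 144: PMT = 500,000 / ([((1+r)^n − 1)/r]) = $1,847.39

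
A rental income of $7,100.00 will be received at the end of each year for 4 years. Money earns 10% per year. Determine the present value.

$22,506.04

This is an ordinary annuity: 4 payments of $7,100.00 at the end of each year.
Periodic rate r = 0.1 per year.
PV = PMT × [(1 − (1+r)^−n)/r] = 7,100 × [1 − (1+r)^−4] / r = $22,506.04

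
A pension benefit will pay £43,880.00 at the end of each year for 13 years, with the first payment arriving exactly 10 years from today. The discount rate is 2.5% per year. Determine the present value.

Ordinary annuity of 13 payments, first payment at period 10.
Periodic rate r = 0.025 per year.
The ordinary-annuity PV formula values the stream one period before the first payment (period 9); discount that back 9 periods:
PV₀ = 43,880 × [1 − (1+r)^−13] / r × (1+r)^−9 = £385,904.75

£385,904.75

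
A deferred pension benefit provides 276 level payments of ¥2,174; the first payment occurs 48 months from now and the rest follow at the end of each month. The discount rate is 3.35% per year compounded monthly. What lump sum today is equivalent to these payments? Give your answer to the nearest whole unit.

Ordinary annuity of 276 payments, first payment at period 48.
Periodic rate r = 0.0335/12 per month; n is counted in months.
The ordinary-annuity PV formula values the stream one period before the first payment (period 47); discount that back 47 periods:
PV₀ = 2,174 × [1 − (1+r)^−276] / r × (1+r)^−47 = ¥366,641

¥366,641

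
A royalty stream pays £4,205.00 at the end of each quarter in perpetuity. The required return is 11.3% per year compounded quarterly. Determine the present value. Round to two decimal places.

£148,849.56

Periodic rate r = 0.113/4 per quarter.
Level perpetuity: PV = PMT / r = 4,205 / (0.113/4) = £148,849.56.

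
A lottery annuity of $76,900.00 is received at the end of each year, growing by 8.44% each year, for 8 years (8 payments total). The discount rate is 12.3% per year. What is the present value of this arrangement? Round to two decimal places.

$486,255.43

Periodic rate r = 0.123 per year.
Growing ordinary annuity: PV = PMT₁ × [1 − ((1+g)/(1+r))^n] / (r − g) = 76,900 × [1 − ((1+0.0844)/(1+r))^8] / (r − 0.0844) = $486,255.43.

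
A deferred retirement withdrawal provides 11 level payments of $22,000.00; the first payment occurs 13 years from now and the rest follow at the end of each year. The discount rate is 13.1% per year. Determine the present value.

$28,438.23

Ordinary annuity of 11 payments, first payment at period 13.
Periodic rate r = 0.131 per year.
The ordinary-annuity PV formula values the stream one period before the first payment (period 12); discount that back 12 periods:
PV₀ = 22,000 × [1 − (1+r)^−11] / r × (1+r)^−12 = $28,438.23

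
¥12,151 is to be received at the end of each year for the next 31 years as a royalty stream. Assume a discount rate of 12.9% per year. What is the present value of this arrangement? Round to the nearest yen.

¥92,003

This is an ordinary annuity: 31 payments of ¥12,151 at the end of each year.
Periodic rate r = 0.129 per year.
PV = PMT × [(1 − (1+r)^−n)/r] = 12,151 × [1 − (1+r)^−31] / r = ¥92,003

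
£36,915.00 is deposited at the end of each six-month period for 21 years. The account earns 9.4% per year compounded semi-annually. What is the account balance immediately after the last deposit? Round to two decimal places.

£4,620,445.06

This is an ordinary annuity: 42 deposits of £36,915.00 at the end of each six-month period.
Periodic rate r = 0.094/2 per half-year; n is counted in half-years.
FV = PMT × [((1+r)^n − 1)/r] = 36,915 × [(1+r)^42 − 1] / r = £4,620,445.06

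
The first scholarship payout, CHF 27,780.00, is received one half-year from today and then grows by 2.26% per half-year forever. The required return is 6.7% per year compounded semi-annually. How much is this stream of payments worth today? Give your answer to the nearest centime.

CHF 2,548,623.85

Periodic rate r = 0.067/2 per half-year.
Growing perpetuity (Gordon): PV = PMT₁ / (r − g) = 27,780 / (r − 0.0226) = CHF 2,548,623.85.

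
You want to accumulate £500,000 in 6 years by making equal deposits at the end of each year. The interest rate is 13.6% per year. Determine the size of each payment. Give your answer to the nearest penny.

Level ordinary annuity; solve FV = PMT × [((1+r)^n − 1)/r] for PMT.
Periodic rate r = 0.136 per year.
With n = 6: PMT = 500,000 / ([((1+r)^n − 1)/r]) = £59,173.34

£59,173.34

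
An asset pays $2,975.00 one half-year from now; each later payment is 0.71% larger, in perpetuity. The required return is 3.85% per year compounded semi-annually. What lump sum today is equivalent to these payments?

Periodic rate r = 0.0385/2 per half-year.
Growing perpetuity (Gordon): PV = PMT₁ / (r − g) = 2,975 / (r − 0.0071) = $244,855.97.

$244,855.97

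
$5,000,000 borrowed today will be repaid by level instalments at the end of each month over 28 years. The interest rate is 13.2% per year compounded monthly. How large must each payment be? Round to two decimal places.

$56,429.28

Level ordinary annuity; solve PV = PMT × [(1 − (1+r)^−n)/r] for PMT.
Periodic rate r = 0.132/12 per month; n is counted in months.
With n = 336: PMT = 5,000,000 / ([(1 − (1+r)^−n)/r]) = $56,429.28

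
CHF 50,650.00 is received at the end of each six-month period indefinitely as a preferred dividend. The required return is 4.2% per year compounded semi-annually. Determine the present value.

CHF 2,411,904.76

Periodic rate r = 0.042/2 per half-year.
Level perpetuity: PV = PMT / r = 50,650 / (0.042/2) = CHF 2,411,904.76.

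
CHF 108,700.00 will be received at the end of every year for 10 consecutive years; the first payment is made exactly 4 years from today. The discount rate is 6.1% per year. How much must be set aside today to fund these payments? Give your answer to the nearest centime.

Ordinary annuity of 10 payments, first payment at period 4.
Periodic rate r = 0.061 per year.
The ordinary-annuity PV formula values the stream one period before the first payment (period 3); discount that back 3 periods:
PV₀ = 108,700 × [1 − (1+r)^−10] / r × (1+r)^−3 = CHF 666,670.60

CHF 666,670.60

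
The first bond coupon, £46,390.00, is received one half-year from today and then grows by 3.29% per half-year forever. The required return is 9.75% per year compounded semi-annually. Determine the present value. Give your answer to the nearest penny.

£2,926,813.88

Periodic rate r = 0.0975/2 per half-year.
Growing perpetuity (Gordon): PV = PMT₁ / (r − g) = 46,390 / (r − 0.0329) = £2,926,813.88.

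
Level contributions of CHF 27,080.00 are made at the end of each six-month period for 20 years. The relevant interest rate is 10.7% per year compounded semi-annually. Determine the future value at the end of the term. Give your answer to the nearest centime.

CHF 3,564,600.94

This is an ordinary annuity: 40 deposits of CHF 27,080.00 at the end of each six-month period.
Periodic rate r = 0.107/2 per half-year; n is counted in half-years.
FV = PMT × [((1+r)^n − 1)/r] = 27,080 × [(1+r)^40 − 1] / r = CHF 3,564,600.94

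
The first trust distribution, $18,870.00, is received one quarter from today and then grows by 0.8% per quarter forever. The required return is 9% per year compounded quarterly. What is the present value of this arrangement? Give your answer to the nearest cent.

$1,301,379.31

Periodic rate r = 0.09/4 per quarter.
Growing perpetuity (Gordon): PV = PMT₁ / (r − g) = 18,870 / (r − 0.008) = $1,301,379.31.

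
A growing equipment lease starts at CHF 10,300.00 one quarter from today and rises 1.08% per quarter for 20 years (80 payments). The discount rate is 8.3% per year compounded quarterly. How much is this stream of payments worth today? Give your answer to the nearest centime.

Periodic rate r = 0.083/4 per quarter; n is counted in quarters.
Growing ordinary annuity: PV = PMT₁ × [1 − ((1+g)/(1+r))^n] / (r − g) = 10,300 × [1 − ((1+0.0108)/(1+r))^80] / (r − 0.0108) = CHF 562,371.25.

CHF 562,371.25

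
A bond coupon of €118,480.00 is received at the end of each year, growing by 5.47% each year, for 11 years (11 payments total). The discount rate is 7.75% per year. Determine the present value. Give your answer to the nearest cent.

€1,089,360.40

Periodic rate r = 0.0775 per year.
Growing ordinary annuity: PV = PMT₁ × [1 − ((1+g)/(1+r))^n] / (r − g) = 118,480 × [1 − ((1+0.0547)/(1+r))^11] / (r − 0.0547) = €1,089,360.40.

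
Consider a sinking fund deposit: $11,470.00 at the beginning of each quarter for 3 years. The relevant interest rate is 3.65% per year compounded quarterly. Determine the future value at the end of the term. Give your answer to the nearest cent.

$146,083.25

This is an annuity due: 12 deposits of $11,470.00 at the beginning of each quarter.
Periodic rate r = 0.0365/4 per quarter; n is counted in quarters.
FV = PMT × [((1+r)^n − 1)/r] × (1+r) = 11,470 × [(1+r)^12 − 1] / r × (1+r) = $146,083.25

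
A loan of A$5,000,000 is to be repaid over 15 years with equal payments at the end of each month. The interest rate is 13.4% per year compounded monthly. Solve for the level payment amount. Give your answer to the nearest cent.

A$64,583.76

Level ordinary annuity; solve PV = PMT × [(1 − (1+r)^−n)/r] for PMT.
Periodic rate r = 0.134/12 per month; n is counted in months.
With n = 180: PMT = 5,000,000 / ([(1 − (1+r)^−n)/r]) = A$64,583.76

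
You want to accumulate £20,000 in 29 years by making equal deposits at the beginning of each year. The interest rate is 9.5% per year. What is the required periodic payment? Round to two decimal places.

Level annuity due; solve FV = PMT × [((1+r)^n − 1)/r] × (1+r) for PMT.
Periodic rate r = 0.095 per year.
With n = 29: PMT = 20,000 / ([((1+r)^n − 1)/r] × (1+r)) = £134.51

£134.51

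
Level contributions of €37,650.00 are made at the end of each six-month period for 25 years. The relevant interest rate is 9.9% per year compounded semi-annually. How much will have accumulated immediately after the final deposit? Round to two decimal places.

€7,756,301.38

This is an ordinary annuity: 50 deposits of €37,650.00 at the end of each six-month period.
Periodic rate r = 0.099/2 per half-year; n is counted in half-years.
FV = PMT × [((1+r)^n − 1)/r] = 37,650 × [(1+r)^50 − 1] / r = €7,756,301.38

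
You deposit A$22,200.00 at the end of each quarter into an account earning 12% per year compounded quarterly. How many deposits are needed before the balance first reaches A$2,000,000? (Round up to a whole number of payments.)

Periodic rate r = 0.12/4 per quarter; n is counted in quarters.
Ordinary annuity FV: 2,000,000 = 22,200 × [((1+r)^n − 1)/r].
(1+r)^n = 1 + 2,000,000 × r / 22,200, so n = ln(1 + 2,000,000·r/22,200) / ln(1+r) = 44.29.
Round up to a whole number of payments: n = 45.

45 payments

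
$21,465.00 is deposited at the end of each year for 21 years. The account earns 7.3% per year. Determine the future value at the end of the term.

This is an ordinary annuity: 21 deposits of $21,465.00 at the end of each year.
Periodic rate r = 0.073 per year.
FV = PMT × [((1+r)^n − 1)/r] = 21,465 × [(1+r)^21 − 1] / r = $997,184.70

$997,184.70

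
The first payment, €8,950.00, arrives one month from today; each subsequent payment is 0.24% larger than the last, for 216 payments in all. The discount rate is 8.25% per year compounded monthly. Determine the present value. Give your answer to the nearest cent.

Periodic rate r = 0.0825/12 per month; n is counted in months.
Growing ordinary annuity: PV = PMT₁ × [1 − ((1+g)/(1+r))^n] / (r − g) = 8,950 × [1 − ((1+0.0024)/(1+r))^216] / (r − 0.0024) = €1,235,851.01.

€1,235,851.01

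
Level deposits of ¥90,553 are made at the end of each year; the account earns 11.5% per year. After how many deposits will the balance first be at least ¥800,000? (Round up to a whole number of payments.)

Periodic rate r = 0.115 per year.
Ordinary annuity FV: 800,000 = 90,553 × [((1+r)^n − 1)/r].
(1+r)^n = 1 + 800,000 × r / 90,553, so n = ln(1 + 800,000·r/90,553) / ln(1+r) = 6.44.
Round up to a whole number of payments: n = 7.

7 payments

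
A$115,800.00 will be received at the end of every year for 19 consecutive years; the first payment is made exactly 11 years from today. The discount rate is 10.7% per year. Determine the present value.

Ordinary annuity of 19 payments, first payment at period 11.
Periodic rate r = 0.107 per year.
The ordinary-annuity PV formula values the stream one period before the first payment (period 10); discount that back 10 periods:
PV₀ = 115,800 × [1 − (1+r)^−19] / r × (1+r)^−10 = A$334,845.13

A$334,845.13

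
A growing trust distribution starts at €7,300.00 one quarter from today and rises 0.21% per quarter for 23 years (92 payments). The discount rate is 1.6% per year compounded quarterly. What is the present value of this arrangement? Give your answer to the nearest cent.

Periodic rate r = 0.016/4 per quarter; n is counted in quarters.
Growing ordinary annuity: PV = PMT₁ × [1 − ((1+g)/(1+r))^n] / (r − g) = 7,300 × [1 − ((1+0.0021)/(1+r))^92] / (r − 0.0021) = €614,462.98.

€614,462.98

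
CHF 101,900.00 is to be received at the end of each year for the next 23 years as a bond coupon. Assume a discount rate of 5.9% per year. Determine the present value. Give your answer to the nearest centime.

This is an ordinary annuity: 23 payments of CHF 101,900.00 at the end of each year.
Periodic rate r = 0.059 per year.
PV = PMT × [(1 − (1+r)^−n)/r] = 101,900 × [1 − (1+r)^−23] / r = CHF 1,265,040.86

CHF 1,265,040.86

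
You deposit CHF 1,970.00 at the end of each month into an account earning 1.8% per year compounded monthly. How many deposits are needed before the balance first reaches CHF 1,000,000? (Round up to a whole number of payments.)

Periodic rate r = 0.018/12 per month; n is counted in months.
Ordinary annuity FV: 1,000,000 = 1,970 × [((1+r)^n − 1)/r].
(1+r)^n = 1 + 1,000,000 × r / 1,970, so n = ln(1 + 1,000,000·r/1,970) / ln(1+r) = 377.70.
Round up to a whole number of payments: n = 378.

378 payments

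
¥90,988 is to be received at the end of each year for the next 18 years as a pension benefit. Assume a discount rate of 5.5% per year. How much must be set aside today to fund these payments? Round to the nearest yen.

¥1,023,258

This is an ordinary annuity: 18 payments of ¥90,988 at the end of each year.
Periodic rate r = 0.055 per year.
PV = PMT × [(1 − (1+r)^−n)/r] = 90,988 × [1 − (1+r)^−18] / r = ¥1,023,258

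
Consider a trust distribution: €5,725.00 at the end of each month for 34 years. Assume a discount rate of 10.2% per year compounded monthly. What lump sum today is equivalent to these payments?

This is an ordinary annuity: 408 payments of €5,725.00 at the end of each month.
Periodic rate r = 0.102/12 per month; n is counted in months.
PV = PMT × [(1 − (1+r)^−n)/r] = 5,725 × [1 − (1+r)^−408] / r = €652,219.17

€652,219.17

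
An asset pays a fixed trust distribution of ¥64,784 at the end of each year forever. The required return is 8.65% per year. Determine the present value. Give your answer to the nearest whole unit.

Periodic rate r = 0.0865 per year.
Level perpetuity: PV = PMT / r = 64,784 / (0.0865) = ¥748,948.

¥748,948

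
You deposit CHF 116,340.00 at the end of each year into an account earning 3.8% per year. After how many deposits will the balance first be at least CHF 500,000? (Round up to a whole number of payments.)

5 payments

Periodic rate r = 0.038 per year.
Ordinary annuity FV: 500,000 = 116,340 × [((1+r)^n − 1)/r].
(1+r)^n = 1 + 500,000 × r / 116,340, so n = ln(1 + 500,000·r/116,340) / ln(1+r) = 4.06.
Round up to a whole number of payments: n = 5.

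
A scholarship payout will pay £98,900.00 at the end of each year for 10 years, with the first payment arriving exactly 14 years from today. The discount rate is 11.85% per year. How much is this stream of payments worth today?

Ordinary annuity of 10 payments, first payment at period 14.
Periodic rate r = 0.1185 per year.
The ordinary-annuity PV formula values the stream one period before the first payment (period 13); discount that back 13 periods:
PV₀ = 98,900 × [1 − (1+r)^−10] / r × (1+r)^−13 = £131,118.95

£131,118.95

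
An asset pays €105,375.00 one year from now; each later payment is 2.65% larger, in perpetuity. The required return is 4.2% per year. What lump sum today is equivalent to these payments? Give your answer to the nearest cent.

€6,798,387.10

Periodic rate r = 0.042 per year.
Growing perpetuity (Gordon): PV = PMT₁ / (r − g) = 105,375 / (r − 0.0265) = €6,798,387.10.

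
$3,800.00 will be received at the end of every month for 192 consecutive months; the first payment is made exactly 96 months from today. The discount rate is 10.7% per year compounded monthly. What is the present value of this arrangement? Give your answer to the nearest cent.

Ordinary annuity of 192 payments, first payment at period 96.
Periodic rate r = 0.107/12 per month; n is counted in months.
The ordinary-annuity PV formula values the stream one period before the first payment (period 95); discount that back 95 periods:
PV₀ = 3,800 × [1 − (1+r)^−192] / r × (1+r)^−95 = $150,018.68

$150,018.68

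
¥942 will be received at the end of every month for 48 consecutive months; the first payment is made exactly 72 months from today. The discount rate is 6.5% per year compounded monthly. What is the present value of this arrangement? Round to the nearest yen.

¥27,068

Ordinary annuity of 48 payments, first payment at period 72.
Periodic rate r = 0.065/12 per month; n is counted in months.
The ordinary-annuity PV formula values the stream one period before the first payment (period 71); discount that back 71 periods:
PV₀ = 942 × [1 − (1+r)^−48] / r × (1+r)^−71 = ¥27,068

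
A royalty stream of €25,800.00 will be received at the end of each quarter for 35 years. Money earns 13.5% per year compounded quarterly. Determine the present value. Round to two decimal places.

€757,113.28

This is an ordinary annuity: 140 payments of €25,800.00 at the end of each quarter.
Periodic rate r = 0.135/4 per quarter; n is counted in quarters.
PV = PMT × [(1 − (1+r)^−n)/r] = 25,800 × [1 − (1+r)^−140] / r = €757,113.28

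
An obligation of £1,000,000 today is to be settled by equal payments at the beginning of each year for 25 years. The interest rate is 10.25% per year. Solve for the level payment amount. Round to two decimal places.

Level annuity due; solve PV = PMT × [(1 − (1+r)^−n)/r] × (1+r) for PMT.
Periodic rate r = 0.1025 per year.
With n = 25: PMT = 1,000,000 / ([(1 − (1+r)^−n)/r] × (1+r)) = £101,852.43

£101,852.43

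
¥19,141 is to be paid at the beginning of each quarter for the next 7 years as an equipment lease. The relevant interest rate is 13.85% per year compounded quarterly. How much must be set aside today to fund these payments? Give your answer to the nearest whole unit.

¥351,436

This is an annuity due: 28 payments of ¥19,141 at the beginning of each quarter.
Periodic rate r = 0.1385/4 per quarter; n is counted in quarters.
PV = PMT × [(1 − (1+r)^−n)/r] × (1+r) = 19,141 × [1 − (1+r)^−28] / r × (1+r) = ¥351,436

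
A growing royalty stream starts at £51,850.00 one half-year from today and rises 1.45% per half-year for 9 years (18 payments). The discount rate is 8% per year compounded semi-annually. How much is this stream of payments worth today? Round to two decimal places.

£732,728.40

Periodic rate r = 0.08/2 per half-year; n is counted in half-years.
Growing ordinary annuity: PV = PMT₁ × [1 − ((1+g)/(1+r))^n] / (r − g) = 51,850 × [1 − ((1+0.0145)/(1+r))^18] / (r − 0.0145) = £732,728.40.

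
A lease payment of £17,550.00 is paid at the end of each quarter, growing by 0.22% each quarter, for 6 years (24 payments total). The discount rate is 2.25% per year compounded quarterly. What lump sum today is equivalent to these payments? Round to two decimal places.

Periodic rate r = 0.0225/4 per quarter; n is counted in quarters.
Growing ordinary annuity: PV = PMT₁ × [1 − ((1+g)/(1+r))^n] / (r − g) = 17,550 × [1 − ((1+0.0022)/(1+r))^24] / (r − 0.0022) = £402,841.57.

£402,841.57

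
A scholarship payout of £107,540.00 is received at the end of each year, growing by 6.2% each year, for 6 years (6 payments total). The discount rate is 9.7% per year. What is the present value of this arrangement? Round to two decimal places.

Periodic rate r = 0.097 per year.
Growing ordinary annuity: PV = PMT₁ × [1 − ((1+g)/(1+r))^n] / (r − g) = 107,540 × [1 − ((1+0.062)/(1+r))^6] / (r − 0.062) = £543,219.14.

£543,219.14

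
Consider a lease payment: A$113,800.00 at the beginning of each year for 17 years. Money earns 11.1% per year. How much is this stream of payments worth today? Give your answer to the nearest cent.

A$948,744.70

This is an annuity due: 17 payments of A$113,800.00 at the beginning of each year.
Periodic rate r = 0.111 per year.
PV = PMT × [(1 − (1+r)^−n)/r] × (1+r) = 113,800 × [1 − (1+r)^−17] / r × (1+r) = A$948,744.70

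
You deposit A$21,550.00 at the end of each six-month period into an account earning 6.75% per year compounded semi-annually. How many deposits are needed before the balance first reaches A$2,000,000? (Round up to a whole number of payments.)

43 payments

Periodic rate r = 0.0675/2 per half-year; n is counted in half-years.
Ordinary annuity FV: 2,000,000 = 21,550 × [((1+r)^n − 1)/r].
(1+r)^n = 1 + 2,000,000 × r / 21,550, so n = ln(1 + 2,000,000·r/21,550) / ln(1+r) = 42.74.
Round up to a whole number of payments: n = 43.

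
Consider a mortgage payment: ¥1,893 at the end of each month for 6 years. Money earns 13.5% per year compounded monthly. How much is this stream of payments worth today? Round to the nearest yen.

This is an ordinary annuity: 72 payments of ¥1,893 at the end of each month.
Periodic rate r = 0.135/12 per month; n is counted in months.
PV = PMT × [(1 − (1+r)^−n)/r] = 1,893 × [1 − (1+r)^−72] / r = ¥93,073

¥93,073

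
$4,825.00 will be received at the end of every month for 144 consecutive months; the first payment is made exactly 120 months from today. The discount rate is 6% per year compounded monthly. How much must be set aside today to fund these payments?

Ordinary annuity of 144 payments, first payment at period 120.
Periodic rate r = 0.06/12 per month; n is counted in months.
The ordinary-annuity PV formula values the stream one period before the first payment (period 119); discount that back 119 periods:
PV₀ = 4,825 × [1 − (1+r)^−144] / r × (1+r)^−119 = $273,119.56

$273,119.56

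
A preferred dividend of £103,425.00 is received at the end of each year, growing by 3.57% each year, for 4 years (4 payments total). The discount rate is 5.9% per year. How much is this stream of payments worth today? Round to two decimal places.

Periodic rate r = 0.059 per year.
Growing ordinary annuity: PV = PMT₁ × [1 − ((1+g)/(1+r))^n] / (r − g) = 103,425 × [1 − ((1+0.0357)/(1+r))^4] / (r − 0.0357) = £377,947.02.

£377,947.02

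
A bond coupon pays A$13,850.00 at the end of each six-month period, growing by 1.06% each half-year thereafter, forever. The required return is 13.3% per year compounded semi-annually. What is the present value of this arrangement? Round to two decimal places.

A$247,763.86

Periodic rate r = 0.133/2 per half-year.
Growing perpetuity (Gordon): PV = PMT₁ / (r − g) = 13,850 / (r − 0.0106) = A$247,763.86.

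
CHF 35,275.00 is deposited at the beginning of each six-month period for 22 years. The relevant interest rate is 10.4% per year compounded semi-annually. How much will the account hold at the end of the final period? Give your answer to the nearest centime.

CHF 5,926,419.11

This is an annuity due: 44 deposits of CHF 35,275.00 at the beginning of each six-month period.
Periodic rate r = 0.104/2 per half-year; n is counted in half-years.
FV = PMT × [((1+r)^n − 1)/r] × (1+r) = 35,275 × [(1+r)^44 − 1] / r × (1+r) = CHF 5,926,419.11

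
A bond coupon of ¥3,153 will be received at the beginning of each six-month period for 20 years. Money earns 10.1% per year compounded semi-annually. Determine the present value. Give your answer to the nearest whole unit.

¥56,448

This is an annuity due: 40 payments of ¥3,153 at the beginning of each six-month period.
Periodic rate r = 0.101/2 per half-year; n is counted in half-years.
PV = PMT × [(1 − (1+r)^−n)/r] × (1+r) = 3,153 × [1 − (1+r)^−40] / r × (1+r) = ¥56,448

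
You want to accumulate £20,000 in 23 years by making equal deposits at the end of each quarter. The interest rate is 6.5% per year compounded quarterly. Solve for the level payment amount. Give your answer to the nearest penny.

Level ordinary annuity; solve FV = PMT × [((1+r)^n − 1)/r] for PMT.
Periodic rate r = 0.065/4 per quarter; n is counted in quarters.
With n = 92: PMT = 20,000 / ([((1+r)^n − 1)/r]) = £95.42

£95.42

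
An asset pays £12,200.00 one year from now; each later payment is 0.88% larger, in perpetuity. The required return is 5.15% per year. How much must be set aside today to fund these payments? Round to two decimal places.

Periodic rate r = 0.0515 per year.
Growing perpetuity (Gordon): PV = PMT₁ / (r − g) = 12,200 / (r − 0.0088) = £285,714.29.

£285,714.29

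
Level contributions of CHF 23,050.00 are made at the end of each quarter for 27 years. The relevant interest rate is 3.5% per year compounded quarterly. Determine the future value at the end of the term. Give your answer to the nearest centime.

This is an ordinary annuity: 108 deposits of CHF 23,050.00 at the end of each quarter.
Periodic rate r = 0.035/4 per quarter; n is counted in quarters.
FV = PMT × [((1+r)^n − 1)/r] = 23,050 × [(1+r)^108 − 1] / r = CHF 4,115,438.55

CHF 4,115,438.55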